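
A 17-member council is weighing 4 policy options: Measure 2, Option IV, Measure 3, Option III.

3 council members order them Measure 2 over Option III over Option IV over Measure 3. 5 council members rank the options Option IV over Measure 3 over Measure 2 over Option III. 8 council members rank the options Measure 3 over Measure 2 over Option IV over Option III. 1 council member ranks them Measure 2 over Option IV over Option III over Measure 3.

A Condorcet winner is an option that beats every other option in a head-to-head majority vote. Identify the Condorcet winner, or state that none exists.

Head-to-head results (17 council members):
Measure 2 vs Option IV: 3+8+1 = 12 for Measure 2, 5 for Option IV — Measure 2 by 12–5.
Measure 2 vs Measure 3: Measure 2 preferred on 3+1 = 4 ballots; Measure 3 wins 13–4.
Measure 2 vs Option III: Measure 2 preferred on 3+5+8+1 = 17 ballots; Measure 2 wins 17–0.
Option IV vs Measure 3: Option IV preferred on 3+5+1 = 9 ballots; Option IV wins 9–8.
Option IV vs Option III: Option IV preferred on 5+8+1 = 14 ballots; Option IV wins 14–3.
Measure 3 vs Option III: 13 to 4, Measure 3.
Each option drops at least one matchup (Measure 2 loses to Measure 3; Option IV loses to Measure 2; Measure 3 loses to Option IV; Option III loses to Measure 2); the cycle Measure 2 > Option IV > Measure 3 > Measure 2 rules out a Condorcet winner.

none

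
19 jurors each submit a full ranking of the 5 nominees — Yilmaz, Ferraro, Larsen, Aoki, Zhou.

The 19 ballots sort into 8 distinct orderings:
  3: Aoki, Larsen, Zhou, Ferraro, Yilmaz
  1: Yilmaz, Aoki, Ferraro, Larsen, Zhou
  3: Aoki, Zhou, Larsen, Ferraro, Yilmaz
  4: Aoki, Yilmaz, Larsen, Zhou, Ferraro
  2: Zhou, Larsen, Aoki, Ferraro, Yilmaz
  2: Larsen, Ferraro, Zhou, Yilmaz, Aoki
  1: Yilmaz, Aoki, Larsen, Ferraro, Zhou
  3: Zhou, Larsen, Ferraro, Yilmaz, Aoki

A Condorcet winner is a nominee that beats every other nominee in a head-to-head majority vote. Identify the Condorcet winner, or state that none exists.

Aoki

Head-to-head results (19 jurors):
Yilmaz vs Ferraro: Ferraro, 13–6.
Yilmaz vs Larsen: Yilmaz preferred on 1+4+1 = 6 ballots; Larsen wins 13–6.
Yilmaz vs Aoki: 7 to 12, Aoki.
Yilmaz vs Zhou: 1+4+1 = 6 for Yilmaz, 13 for Zhou — Zhou by 13–6.
Ferraro vs Larsen: Ferraro preferred on 1 ballot; Larsen wins 18–1.
Ferraro vs Aoki: Ferraro preferred on 2+3 = 5 ballots; Aoki wins 14–5.
Ferraro vs Zhou: Ferraro preferred on 1+2+1 = 4 ballots; Zhou wins 15–4.
Larsen vs Aoki: Aoki wins 12–7.
Larsen vs Zhou: Larsen, 11–8.
Aoki vs Zhou: Aoki preferred on 3+1+3+4+1 = 12 ballots; Aoki wins 12–7.
Aoki beats each of Yilmaz, Ferraro, Larsen, Zhou — Aoki is the Condorcet winner.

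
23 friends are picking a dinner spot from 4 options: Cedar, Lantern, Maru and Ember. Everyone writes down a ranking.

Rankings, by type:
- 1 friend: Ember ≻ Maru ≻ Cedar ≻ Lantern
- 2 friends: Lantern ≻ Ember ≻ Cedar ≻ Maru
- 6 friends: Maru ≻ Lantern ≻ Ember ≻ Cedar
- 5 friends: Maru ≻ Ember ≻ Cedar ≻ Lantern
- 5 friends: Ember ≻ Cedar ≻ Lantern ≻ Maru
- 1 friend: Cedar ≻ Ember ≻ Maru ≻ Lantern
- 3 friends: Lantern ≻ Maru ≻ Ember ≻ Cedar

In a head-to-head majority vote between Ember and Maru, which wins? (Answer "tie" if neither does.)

Ballots ranking Ember above Maru: 1 + 2 + 5 + 1 = 9.
Ballots ranking Maru above Ember: 23 − 9 = 14.
Maru wins the head-to-head 14–9.

Maru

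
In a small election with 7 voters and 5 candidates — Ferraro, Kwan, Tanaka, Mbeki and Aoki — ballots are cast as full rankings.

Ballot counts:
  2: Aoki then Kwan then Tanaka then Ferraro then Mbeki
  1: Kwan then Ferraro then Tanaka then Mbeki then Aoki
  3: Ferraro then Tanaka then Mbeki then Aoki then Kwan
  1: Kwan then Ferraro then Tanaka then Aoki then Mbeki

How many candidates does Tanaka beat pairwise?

2

Tanaka against each rival (7 voters):
Tanaka vs Ferraro: Ferraro wins 5–2.
Tanaka vs Kwan: Tanaka is ranked higher on 3 ballots, Kwan on 4. Kwan wins 4–3.
Tanaka vs Mbeki: Tanaka wins 7–0.
Tanaka vs Aoki: 5 to 2, Tanaka.
Tanaka beats Mbeki, Aoki; loses to Ferraro, Kwan — 2 pairwise wins.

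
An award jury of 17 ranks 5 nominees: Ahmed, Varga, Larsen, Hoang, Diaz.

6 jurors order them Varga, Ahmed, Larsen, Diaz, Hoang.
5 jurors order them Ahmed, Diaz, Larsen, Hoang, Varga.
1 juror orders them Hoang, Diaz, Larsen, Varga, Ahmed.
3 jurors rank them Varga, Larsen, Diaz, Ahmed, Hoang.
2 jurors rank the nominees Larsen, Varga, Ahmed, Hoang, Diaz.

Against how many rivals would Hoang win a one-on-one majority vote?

0

Hoang against each rival (17 jurors):
Hoang vs Ahmed: 1 for Hoang, 16 for Ahmed — Ahmed by 16–1.
Hoang vs Varga: 6 to 11, Varga.
Hoang vs Larsen: Hoang preferred on 1 ballot; Larsen wins 16–1.
Hoang vs Diaz: Diaz, 14–3.
Hoang beats no one; loses to Ahmed, Varga, Larsen, Diaz — 0 pairwise wins.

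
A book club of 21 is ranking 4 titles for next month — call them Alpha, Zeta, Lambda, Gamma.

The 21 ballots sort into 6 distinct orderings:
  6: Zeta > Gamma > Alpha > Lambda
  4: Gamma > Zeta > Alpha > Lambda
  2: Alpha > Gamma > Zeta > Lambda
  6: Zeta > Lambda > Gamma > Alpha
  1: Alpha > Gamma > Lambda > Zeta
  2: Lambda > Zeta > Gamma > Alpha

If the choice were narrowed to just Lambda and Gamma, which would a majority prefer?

Gamma

Ballots ranking Lambda above Gamma: 6 + 2 = 8.
Ballots ranking Gamma above Lambda: 21 − 8 = 13.
Gamma wins the head-to-head 13–8.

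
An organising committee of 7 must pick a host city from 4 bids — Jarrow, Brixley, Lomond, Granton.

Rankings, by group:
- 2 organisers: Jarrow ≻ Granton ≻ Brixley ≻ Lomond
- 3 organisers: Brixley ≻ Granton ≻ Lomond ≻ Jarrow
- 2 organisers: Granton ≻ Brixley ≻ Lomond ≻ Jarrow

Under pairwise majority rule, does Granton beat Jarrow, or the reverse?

Granton

Ballots ranking Granton above Jarrow: 3 + 2 = 5.
Ballots ranking Jarrow above Granton: 7 − 5 = 2.
Granton wins the head-to-head 5–2.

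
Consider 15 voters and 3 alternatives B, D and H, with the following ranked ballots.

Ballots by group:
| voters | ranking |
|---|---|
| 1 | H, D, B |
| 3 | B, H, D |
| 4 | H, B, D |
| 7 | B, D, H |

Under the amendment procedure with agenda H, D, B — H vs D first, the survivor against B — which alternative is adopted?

B

Round 1: H vs D — 8–7, H advances.
Round 2: H vs B — 5–10, B advances.
The agenda winner is B.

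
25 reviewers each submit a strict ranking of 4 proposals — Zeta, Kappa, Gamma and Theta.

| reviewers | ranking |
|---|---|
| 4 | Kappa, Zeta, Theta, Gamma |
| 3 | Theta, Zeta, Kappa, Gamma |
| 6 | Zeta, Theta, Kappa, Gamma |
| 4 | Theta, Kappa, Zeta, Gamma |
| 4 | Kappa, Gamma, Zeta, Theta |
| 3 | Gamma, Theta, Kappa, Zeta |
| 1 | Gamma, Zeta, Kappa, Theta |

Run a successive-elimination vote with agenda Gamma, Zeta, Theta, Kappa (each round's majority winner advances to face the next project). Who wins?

Round 1: Gamma vs Zeta — 8–17, Zeta advances.
Round 2: Zeta vs Theta — 15–10, Zeta advances.
Round 3: Zeta vs Kappa — 10–15, Kappa advances.
Kappa survives the agenda.

Kappa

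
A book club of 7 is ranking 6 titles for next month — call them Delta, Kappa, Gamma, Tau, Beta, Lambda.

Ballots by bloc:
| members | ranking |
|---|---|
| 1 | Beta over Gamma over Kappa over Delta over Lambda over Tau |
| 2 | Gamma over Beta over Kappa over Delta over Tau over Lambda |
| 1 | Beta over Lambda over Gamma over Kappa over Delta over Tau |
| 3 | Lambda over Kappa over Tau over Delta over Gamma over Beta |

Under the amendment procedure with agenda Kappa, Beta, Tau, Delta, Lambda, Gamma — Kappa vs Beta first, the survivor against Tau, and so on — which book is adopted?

Gamma

Round 1: Kappa vs Beta — 3–4, Beta advances.
Round 2: Beta vs Tau — 4–3, Beta advances.
Round 3: Beta vs Delta — 4–3, Beta advances.
Round 4: Beta vs Lambda — 4–3, Beta advances.
Round 5: Beta vs Gamma — 2–5, Gamma advances.
Gamma survives the agenda.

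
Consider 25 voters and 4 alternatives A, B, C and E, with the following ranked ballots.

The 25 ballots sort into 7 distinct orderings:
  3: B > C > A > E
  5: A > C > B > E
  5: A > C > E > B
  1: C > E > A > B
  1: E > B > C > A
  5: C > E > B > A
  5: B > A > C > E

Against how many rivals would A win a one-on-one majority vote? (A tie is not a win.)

2

A against each rival (25 voters):
A vs B: B, 14–11.
A vs C: A wins 15–10.
A vs E: A is ranked higher on 3+5+5+5 = 18 ballots, E on 7. A wins 18–7.
A beats C, E; loses to B — 2 pairwise wins.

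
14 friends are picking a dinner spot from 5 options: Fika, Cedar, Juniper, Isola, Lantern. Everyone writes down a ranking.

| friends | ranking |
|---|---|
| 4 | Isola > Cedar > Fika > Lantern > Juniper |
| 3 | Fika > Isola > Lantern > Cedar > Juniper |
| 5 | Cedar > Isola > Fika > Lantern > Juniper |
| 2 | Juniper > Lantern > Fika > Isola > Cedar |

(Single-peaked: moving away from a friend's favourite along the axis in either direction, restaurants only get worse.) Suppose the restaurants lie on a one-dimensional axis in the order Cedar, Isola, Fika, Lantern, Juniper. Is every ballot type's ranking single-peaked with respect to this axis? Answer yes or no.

Axis positions: Cedar=1, Isola=2, Fika=3, Lantern=4, Juniper=5.
Ballot type 1 (peak Isola at position 2): ranking walks positions 2-1-3-4-5, expanding outward from the peak — single-peaked.
Ballot type 2 (peak Fika at position 3): ranking walks positions 3-2-4-1-5, expanding outward from the peak — single-peaked.
Ballot type 3 (peak Cedar at position 1): ranking walks positions 1-2-3-4-5, expanding outward from the peak — single-peaked.
Ballot type 4 (peak Juniper at position 5): ranking walks positions 5-4-3-2-1, expanding outward from the peak — single-peaked.
Every ranking is single-peaked on this axis.

yes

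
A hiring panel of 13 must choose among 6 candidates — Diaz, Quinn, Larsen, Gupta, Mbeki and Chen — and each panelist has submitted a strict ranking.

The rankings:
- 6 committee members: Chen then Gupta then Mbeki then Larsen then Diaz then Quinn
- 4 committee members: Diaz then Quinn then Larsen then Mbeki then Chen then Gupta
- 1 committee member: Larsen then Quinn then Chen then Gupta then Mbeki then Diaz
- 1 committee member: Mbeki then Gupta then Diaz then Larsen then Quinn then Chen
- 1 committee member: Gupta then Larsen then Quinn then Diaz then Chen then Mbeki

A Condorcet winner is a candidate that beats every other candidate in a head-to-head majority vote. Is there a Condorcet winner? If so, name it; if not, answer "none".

Check each pair by majority over 13 ballots:
Diaz vs Quinn: Diaz preferred on 6+4+1 = 11 ballots; Diaz wins 11–2.
Diaz vs Larsen: 4+1 = 5 for Diaz, 8 for Larsen — Larsen by 8–5.
Diaz vs Gupta: Diaz is ranked higher on 4 ballots, Gupta on 9. Gupta wins 9–4.
Diaz vs Mbeki: 5 to 8, Mbeki.
Diaz vs Chen: 4+1+1 = 6 for Diaz, 7 for Chen — Chen by 7–6.
Quinn vs Larsen: Quinn is ranked higher on 4 ballots, Larsen on 9. Larsen wins 9–4.
Quinn vs Gupta: 4+1 = 5 for Quinn, 8 for Gupta — Gupta by 8–5.
Quinn vs Mbeki: Quinn preferred on 4+1+1 = 6 ballots; Mbeki wins 7–6.
Quinn vs Chen: Quinn is ranked higher on 4+1+1+1 = 7 ballots, Chen on 6. Quinn wins 7–6.
Larsen vs Gupta: 4+1 = 5 for Larsen, 8 for Gupta — Gupta by 8–5.
Larsen vs Mbeki: Larsen is ranked higher on 4+1+1 = 6 ballots, Mbeki on 7. Mbeki wins 7–6.
Larsen vs Chen: 4+1+1+1 = 7 for Larsen, 6 for Chen — Larsen by 7–6.
Gupta vs Mbeki: Gupta is ranked higher on 6+1+1 = 8 ballots, Mbeki on 5. Gupta wins 8–5.
Gupta vs Chen: Gupta is ranked higher on 1+1 = 2 ballots, Chen on 11. Chen wins 11–2.
Mbeki vs Chen: Mbeki is ranked higher on 4+1 = 5 ballots, Chen on 8. Chen wins 8–5.
Each candidate drops at least one matchup (Diaz loses to Larsen; Quinn loses to Diaz; Larsen loses to Gupta; Gupta loses to Chen; Mbeki loses to Gupta; Chen loses to Quinn); the cycle Diaz > Quinn > Chen > Diaz rules out a Condorcet winner.

none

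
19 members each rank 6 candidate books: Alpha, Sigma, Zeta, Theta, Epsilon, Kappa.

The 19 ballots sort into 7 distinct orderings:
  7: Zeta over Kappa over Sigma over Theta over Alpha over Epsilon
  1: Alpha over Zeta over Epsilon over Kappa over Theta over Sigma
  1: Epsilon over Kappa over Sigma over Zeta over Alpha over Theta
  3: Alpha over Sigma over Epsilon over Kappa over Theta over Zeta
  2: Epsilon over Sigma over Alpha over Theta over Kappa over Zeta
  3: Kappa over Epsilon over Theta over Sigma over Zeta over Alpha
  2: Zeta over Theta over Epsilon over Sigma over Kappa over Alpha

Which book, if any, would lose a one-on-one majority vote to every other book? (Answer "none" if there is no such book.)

Pairwise majorities:
Alpha vs Sigma: Alpha is ranked higher on 1+3 = 4 ballots, Sigma on 15. Sigma wins 15–4.
Alpha vs Zeta: Zeta, 13–6.
Alpha–Theta: Theta 12–7.
Alpha vs Epsilon: Alpha wins 11–8.
Alpha vs Kappa: Alpha is ranked higher on 1+3+2 = 6 ballots, Kappa on 13. Kappa wins 13–6.
Sigma vs Zeta: Sigma preferred on 1+3+2+3 = 9 ballots; Zeta wins 10–9.
Sigma–Theta: Sigma 13–6.
Sigma vs Epsilon: Sigma is ranked higher on 7+3 = 10 ballots, Epsilon on 9. Sigma wins 10–9.
Sigma vs Kappa: Sigma is ranked higher on 3+2+2 = 7 ballots, Kappa on 12. Kappa wins 12–7.
Zeta vs Theta: 7+1+1+2 = 11 for Zeta, 8 for Theta — Zeta by 11–8.
Zeta vs Epsilon: Zeta, 10–9.
Zeta vs Kappa: 10 to 9, Zeta.
Theta vs Epsilon: Theta preferred on 7+2 = 9 ballots; Epsilon wins 10–9.
Theta vs Kappa: Kappa wins 15–4.
Epsilon vs Kappa: 9 to 10, Kappa.
Every book wins at least one matchup (Alpha beats Epsilon; Sigma beats Alpha; Zeta beats Alpha; Theta beats Alpha; Epsilon beats Theta; Kappa beats Alpha), so there is no Condorcet loser.

none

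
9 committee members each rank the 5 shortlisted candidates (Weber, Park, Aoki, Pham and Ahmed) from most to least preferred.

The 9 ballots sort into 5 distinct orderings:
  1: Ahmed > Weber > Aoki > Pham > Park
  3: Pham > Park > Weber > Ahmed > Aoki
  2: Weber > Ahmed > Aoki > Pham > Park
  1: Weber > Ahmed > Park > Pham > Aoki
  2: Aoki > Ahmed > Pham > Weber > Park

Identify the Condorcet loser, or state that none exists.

Park

Pairwise majorities:
Weber vs Park: Weber preferred on 1+2+1+2 = 6 ballots; Weber wins 6–3.
Weber–Aoki: Weber 7–2.
Weber vs Pham: Pham, 5–4.
Weber vs Ahmed: Weber preferred on 3+2+1 = 6 ballots; Weber wins 6–3.
Park vs Aoki: 4 to 5, Aoki.
Park vs Pham: 1 to 8, Pham.
Park–Ahmed: Ahmed 6–3.
Aoki vs Pham: Aoki wins 5–4.
Aoki vs Ahmed: 2 for Aoki, 7 for Ahmed — Ahmed by 7–2.
Pham vs Ahmed: Pham preferred on 3 ballots; Ahmed wins 6–3.
Park loses to every other candidate — it is the Condorcet loser.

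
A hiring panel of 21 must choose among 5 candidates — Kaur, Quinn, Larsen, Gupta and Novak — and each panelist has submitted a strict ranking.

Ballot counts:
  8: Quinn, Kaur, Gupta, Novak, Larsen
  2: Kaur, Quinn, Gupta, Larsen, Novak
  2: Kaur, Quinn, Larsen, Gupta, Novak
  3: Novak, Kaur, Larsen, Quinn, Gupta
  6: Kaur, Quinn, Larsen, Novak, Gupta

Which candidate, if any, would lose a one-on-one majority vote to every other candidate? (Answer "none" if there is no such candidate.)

Pairwise majorities:
Kaur vs Quinn: 2+2+3+6 = 13 for Kaur, 8 for Quinn — Kaur by 13–8.
Kaur vs Larsen: 21 to 0, Kaur.
Kaur vs Gupta: 21 to 0, Kaur.
Kaur–Novak: Kaur 18–3.
Quinn vs Larsen: 18 to 3, Quinn.
Quinn vs Gupta: Quinn, 21–0.
Quinn vs Novak: Quinn is ranked higher on 8+2+2+6 = 18 ballots, Novak on 3. Quinn wins 18–3.
Larsen vs Gupta: Larsen wins 11–10.
Larsen–Novak: Novak 11–10.
Gupta–Novak: Gupta 12–9.
Each candidate has at least one pairwise win (Kaur beats Quinn; Quinn beats Larsen; Larsen beats Gupta; Gupta beats Novak; Novak beats Larsen) — no Condorcet loser.

none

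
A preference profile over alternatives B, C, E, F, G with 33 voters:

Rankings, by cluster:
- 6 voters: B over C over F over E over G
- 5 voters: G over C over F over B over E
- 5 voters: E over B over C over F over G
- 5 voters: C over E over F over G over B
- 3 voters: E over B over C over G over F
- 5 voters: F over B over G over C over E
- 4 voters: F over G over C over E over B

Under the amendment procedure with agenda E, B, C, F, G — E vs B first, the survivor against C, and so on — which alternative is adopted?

Round 1: E vs B — 17–16, E advances.
Round 2: E vs C — 8–25, C advances.
Round 3: C vs F — 24–9, C advances.
Round 4: C vs G — 19–14, C advances.
C survives the agenda.

C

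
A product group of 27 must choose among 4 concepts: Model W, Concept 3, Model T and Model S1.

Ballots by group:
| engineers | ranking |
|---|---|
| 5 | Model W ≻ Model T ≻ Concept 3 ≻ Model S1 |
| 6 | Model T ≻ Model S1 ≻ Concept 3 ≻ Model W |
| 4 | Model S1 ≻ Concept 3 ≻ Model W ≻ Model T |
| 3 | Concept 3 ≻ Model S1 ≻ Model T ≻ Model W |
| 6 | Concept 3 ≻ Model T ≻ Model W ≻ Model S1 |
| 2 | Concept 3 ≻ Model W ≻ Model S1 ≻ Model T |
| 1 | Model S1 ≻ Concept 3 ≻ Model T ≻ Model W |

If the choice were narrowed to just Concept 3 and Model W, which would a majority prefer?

Ballots ranking Concept 3 above Model W: 6 + 4 + 3 + 6 + 2 + 1 = 22.
Ballots ranking Model W above Concept 3: 27 − 22 = 5.
Concept 3 wins the head-to-head 22–5.

Concept 3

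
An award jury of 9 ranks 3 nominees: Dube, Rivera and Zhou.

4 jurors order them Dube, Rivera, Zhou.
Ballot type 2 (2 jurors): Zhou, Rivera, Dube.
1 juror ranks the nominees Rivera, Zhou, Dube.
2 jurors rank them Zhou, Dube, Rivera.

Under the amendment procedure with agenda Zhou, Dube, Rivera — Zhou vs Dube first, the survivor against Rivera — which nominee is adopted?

Rivera

Round 1: Zhou vs Dube — 5–4, Zhou advances.
Round 2: Zhou vs Rivera — 4–5, Rivera advances.
Rivera survives the agenda.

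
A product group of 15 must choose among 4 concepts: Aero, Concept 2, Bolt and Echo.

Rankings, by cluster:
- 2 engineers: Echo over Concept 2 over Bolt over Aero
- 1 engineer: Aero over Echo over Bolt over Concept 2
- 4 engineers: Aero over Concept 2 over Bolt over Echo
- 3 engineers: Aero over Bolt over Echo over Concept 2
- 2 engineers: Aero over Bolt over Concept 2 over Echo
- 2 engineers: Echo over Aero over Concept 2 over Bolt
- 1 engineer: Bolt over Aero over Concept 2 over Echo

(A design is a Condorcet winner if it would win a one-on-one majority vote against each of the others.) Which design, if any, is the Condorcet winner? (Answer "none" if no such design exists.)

Aero

Check each pair by majority over 15 ballots:
Aero–Concept 2: Aero 13–2.
Aero–Bolt: Aero 12–3.
Aero–Echo: Aero 11–4.
Concept 2 vs Bolt: Concept 2, 8–7.
Concept 2 vs Echo: Echo, 8–7.
Bolt vs Echo: Bolt wins 10–5.
Aero beats each of Concept 2, Bolt, Echo — Aero is the Condorcet winner.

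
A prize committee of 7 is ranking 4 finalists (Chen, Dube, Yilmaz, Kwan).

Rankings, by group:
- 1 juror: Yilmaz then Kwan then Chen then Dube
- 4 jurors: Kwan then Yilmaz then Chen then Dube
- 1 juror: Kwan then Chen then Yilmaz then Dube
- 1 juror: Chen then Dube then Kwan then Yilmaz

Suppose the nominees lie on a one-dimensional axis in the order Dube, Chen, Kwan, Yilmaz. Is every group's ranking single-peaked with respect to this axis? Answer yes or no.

yes

Axis positions: Dube=1, Chen=2, Kwan=3, Yilmaz=4.
Group 1 (peak Yilmaz at position 4): ranking walks positions 4-3-2-1, expanding outward from the peak — single-peaked.
Group 2 (peak Kwan at position 3): ranking walks positions 3-4-2-1, expanding outward from the peak — single-peaked.
Group 3 (peak Kwan at position 3): ranking walks positions 3-2-4-1, expanding outward from the peak — single-peaked.
Group 4 (peak Chen at position 2): ranking walks positions 2-1-3-4, expanding outward from the peak — single-peaked.
Every ranking is single-peaked on this axis.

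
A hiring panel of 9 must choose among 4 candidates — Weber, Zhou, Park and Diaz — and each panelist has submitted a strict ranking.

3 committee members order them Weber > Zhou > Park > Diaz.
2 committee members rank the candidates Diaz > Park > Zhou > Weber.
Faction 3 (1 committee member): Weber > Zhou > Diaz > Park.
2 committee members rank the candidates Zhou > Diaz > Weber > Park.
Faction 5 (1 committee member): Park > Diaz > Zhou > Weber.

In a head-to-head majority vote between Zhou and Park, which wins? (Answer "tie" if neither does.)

Ballots ranking Zhou above Park: 3 + 1 + 2 = 6.
Ballots ranking Park above Zhou: 9 − 6 = 3.
Zhou wins the head-to-head 6–3.

Zhou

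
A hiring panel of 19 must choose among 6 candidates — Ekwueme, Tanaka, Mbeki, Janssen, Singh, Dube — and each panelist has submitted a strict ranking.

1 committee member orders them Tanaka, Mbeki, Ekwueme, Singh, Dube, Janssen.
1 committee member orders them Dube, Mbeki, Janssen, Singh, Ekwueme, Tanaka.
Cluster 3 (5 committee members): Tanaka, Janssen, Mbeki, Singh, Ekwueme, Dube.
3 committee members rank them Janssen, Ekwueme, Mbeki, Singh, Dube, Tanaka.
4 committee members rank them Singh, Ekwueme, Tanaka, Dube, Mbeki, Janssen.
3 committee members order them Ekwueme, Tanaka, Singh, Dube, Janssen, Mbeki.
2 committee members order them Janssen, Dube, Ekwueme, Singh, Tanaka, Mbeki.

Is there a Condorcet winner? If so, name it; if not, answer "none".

none

Check each pair by majority over 19 ballots:
Ekwueme vs Tanaka: 13 to 6, Ekwueme.
Ekwueme vs Mbeki: 3+4+3+2 = 12 for Ekwueme, 7 for Mbeki — Ekwueme by 12–7.
Ekwueme vs Janssen: Ekwueme preferred on 1+4+3 = 8 ballots; Janssen wins 11–8.
Ekwueme vs Singh: 9 to 10, Singh.
Ekwueme vs Dube: Ekwueme is ranked higher on 1+5+3+4+3 = 16 ballots, Dube on 3. Ekwueme wins 16–3.
Tanaka vs Mbeki: 1+5+4+3+2 = 15 for Tanaka, 4 for Mbeki — Tanaka by 15–4.
Tanaka vs Janssen: 1+5+4+3 = 13 for Tanaka, 6 for Janssen — Tanaka by 13–6.
Tanaka vs Singh: Tanaka is ranked higher on 1+5+3 = 9 ballots, Singh on 10. Singh wins 10–9.
Tanaka vs Dube: 1+5+4+3 = 13 for Tanaka, 6 for Dube — Tanaka by 13–6.
Mbeki vs Janssen: Mbeki preferred on 1+1+4 = 6 ballots; Janssen wins 13–6.
Mbeki vs Singh: Mbeki preferred on 1+1+5+3 = 10 ballots; Mbeki wins 10–9.
Mbeki vs Dube: 1+5+3 = 9 for Mbeki, 10 for Dube — Dube by 10–9.
Janssen vs Singh: Janssen is ranked higher on 1+5+3+2 = 11 ballots, Singh on 8. Janssen wins 11–8.
Janssen vs Dube: 5+3+2 = 10 for Janssen, 9 for Dube — Janssen by 10–9.
Singh vs Dube: 1+5+3+4+3 = 16 for Singh, 3 for Dube — Singh by 16–3.
No candidate is unbeaten: Ekwueme loses to Janssen; Tanaka loses to Ekwueme; Mbeki loses to Ekwueme; Janssen loses to Tanaka; Singh loses to Mbeki; Dube loses to Ekwueme. In particular Ekwueme beats Tanaka beats Janssen beats Ekwueme is a majority cycle — no Condorcet winner exists.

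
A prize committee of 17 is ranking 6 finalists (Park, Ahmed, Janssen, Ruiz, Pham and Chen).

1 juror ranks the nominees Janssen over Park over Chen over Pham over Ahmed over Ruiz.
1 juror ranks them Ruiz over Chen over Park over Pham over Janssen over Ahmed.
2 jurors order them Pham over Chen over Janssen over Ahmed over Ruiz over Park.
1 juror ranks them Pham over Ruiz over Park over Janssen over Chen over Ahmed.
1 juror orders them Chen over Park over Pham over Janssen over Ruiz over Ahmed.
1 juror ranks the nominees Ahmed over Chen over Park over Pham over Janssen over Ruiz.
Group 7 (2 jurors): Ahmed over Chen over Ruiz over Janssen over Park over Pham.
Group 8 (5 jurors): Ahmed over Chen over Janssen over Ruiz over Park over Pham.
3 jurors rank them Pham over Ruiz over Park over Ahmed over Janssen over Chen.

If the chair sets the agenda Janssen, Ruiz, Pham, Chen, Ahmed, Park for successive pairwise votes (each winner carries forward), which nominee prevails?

Ahmed

Round 1: Janssen vs Ruiz — 10–7, Janssen advances.
Round 2: Janssen vs Pham — 8–9, Pham advances.
Round 3: Pham vs Chen — 6–11, Chen advances.
Round 4: Chen vs Ahmed — 6–11, Ahmed advances.
Round 5: Ahmed vs Park — 10–7, Ahmed advances.
The agenda winner is Ahmed.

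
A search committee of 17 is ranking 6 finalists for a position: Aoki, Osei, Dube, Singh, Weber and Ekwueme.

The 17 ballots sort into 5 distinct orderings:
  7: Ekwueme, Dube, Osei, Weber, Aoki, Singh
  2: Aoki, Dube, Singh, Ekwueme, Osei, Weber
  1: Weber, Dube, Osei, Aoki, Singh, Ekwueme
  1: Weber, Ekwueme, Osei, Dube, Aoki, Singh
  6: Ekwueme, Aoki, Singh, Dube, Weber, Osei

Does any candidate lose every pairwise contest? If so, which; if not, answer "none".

Head-to-head results (17 committee members):
Aoki vs Osei: Osei, 9–8.
Aoki vs Dube: Dube wins 9–8.
Aoki vs Singh: 17 to 0, Aoki.
Aoki vs Weber: Aoki is ranked higher on 2+6 = 8 ballots, Weber on 9. Weber wins 9–8.
Aoki vs Ekwueme: Aoki is ranked higher on 2+1 = 3 ballots, Ekwueme on 14. Ekwueme wins 14–3.
Osei vs Dube: Dube, 16–1.
Osei vs Singh: Osei, 9–8.
Osei vs Weber: 7+2 = 9 for Osei, 8 for Weber — Osei by 9–8.
Osei–Ekwueme: Ekwueme 16–1.
Dube vs Singh: 7+2+1+1 = 11 for Dube, 6 for Singh — Dube by 11–6.
Dube vs Weber: Dube preferred on 7+2+6 = 15 ballots; Dube wins 15–2.
Dube vs Ekwueme: Ekwueme wins 14–3.
Singh–Weber: Weber 9–8.
Singh vs Ekwueme: Singh preferred on 2+1 = 3 ballots; Ekwueme wins 14–3.
Weber vs Ekwueme: 1+1 = 2 for Weber, 15 for Ekwueme — Ekwueme by 15–2.
Singh loses to every other candidate — it is the Condorcet loser.

Singh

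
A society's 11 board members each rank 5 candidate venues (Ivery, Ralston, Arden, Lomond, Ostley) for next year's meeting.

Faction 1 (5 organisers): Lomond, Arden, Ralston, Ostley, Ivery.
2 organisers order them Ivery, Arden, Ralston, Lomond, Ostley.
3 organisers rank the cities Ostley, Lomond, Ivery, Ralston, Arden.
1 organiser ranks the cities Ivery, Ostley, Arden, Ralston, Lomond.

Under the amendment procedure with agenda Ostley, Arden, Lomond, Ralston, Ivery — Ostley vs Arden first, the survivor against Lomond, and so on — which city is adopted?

Lomond

Round 1: Ostley vs Arden — 4–7, Arden advances.
Round 2: Arden vs Lomond — 3–8, Lomond advances.
Round 3: Lomond vs Ralston — 8–3, Lomond advances.
Round 4: Lomond vs Ivery — 8–3, Lomond advances.
Lomond survives the agenda.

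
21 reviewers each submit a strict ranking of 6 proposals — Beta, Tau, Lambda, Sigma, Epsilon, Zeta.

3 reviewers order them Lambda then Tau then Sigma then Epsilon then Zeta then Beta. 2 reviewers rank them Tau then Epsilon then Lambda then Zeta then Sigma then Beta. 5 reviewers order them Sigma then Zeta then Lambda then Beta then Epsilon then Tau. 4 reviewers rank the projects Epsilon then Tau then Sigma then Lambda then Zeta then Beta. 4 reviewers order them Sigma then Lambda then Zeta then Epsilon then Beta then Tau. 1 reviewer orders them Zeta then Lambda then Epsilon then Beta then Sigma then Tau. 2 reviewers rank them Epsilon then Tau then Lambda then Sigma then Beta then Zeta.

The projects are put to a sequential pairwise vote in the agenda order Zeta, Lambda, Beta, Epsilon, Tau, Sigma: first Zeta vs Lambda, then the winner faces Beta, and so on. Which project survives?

Sigma

Round 1: Zeta vs Lambda — 6–15, Lambda advances.
Round 2: Lambda vs Beta — 21–0, Lambda advances.
Round 3: Lambda vs Epsilon — 13–8, Lambda advances.
Round 4: Lambda vs Tau — 13–8, Lambda advances.
Round 5: Lambda vs Sigma — 8–13, Sigma advances.
Sigma survives the agenda.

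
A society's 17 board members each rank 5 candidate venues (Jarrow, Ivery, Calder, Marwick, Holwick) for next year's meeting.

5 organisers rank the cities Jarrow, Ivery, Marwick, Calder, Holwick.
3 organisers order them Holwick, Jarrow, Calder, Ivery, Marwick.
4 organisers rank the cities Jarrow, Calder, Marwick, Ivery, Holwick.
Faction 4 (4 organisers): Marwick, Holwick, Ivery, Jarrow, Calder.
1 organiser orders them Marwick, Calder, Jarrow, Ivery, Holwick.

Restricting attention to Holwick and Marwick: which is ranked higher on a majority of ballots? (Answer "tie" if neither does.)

Ballots ranking Holwick above Marwick: 3.
Ballots ranking Marwick above Holwick: 17 − 3 = 14.
Marwick wins the head-to-head 14–3.

Marwick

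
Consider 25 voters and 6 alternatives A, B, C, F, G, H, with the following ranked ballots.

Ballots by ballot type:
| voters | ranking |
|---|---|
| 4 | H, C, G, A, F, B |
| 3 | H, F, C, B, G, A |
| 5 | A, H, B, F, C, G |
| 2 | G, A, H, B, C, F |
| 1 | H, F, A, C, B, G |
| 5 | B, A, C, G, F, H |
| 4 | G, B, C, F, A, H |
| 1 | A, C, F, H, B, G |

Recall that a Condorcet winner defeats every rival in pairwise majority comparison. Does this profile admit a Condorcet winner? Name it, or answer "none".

none

Head-to-head results (25 voters):
A vs B: A wins 13–12.
A–C: A 14–11.
A vs F: A, 17–8.
A vs G: 12 to 13, G.
A vs H: 5+2+5+4+1 = 17 for A, 8 for H — A by 17–8.
B vs C: B preferred on 5+2+5+4 = 16 ballots; B wins 16–9.
B vs F: B, 16–9.
B vs G: 3+5+1+5+1 = 15 for B, 10 for G — B by 15–10.
B vs H: H, 16–9.
C vs F: C wins 16–9.
C vs G: C, 19–6.
C vs H: C preferred on 5+4+1 = 10 ballots; H wins 15–10.
F vs G: G wins 15–10.
F vs H: F preferred on 5+4+1 = 10 ballots; H wins 15–10.
G vs H: G preferred on 2+5+4 = 11 ballots; H wins 14–11.
Every alternative loses at least once (A loses to G; B loses to A; C loses to A; F loses to A; G loses to B; H loses to A). The majority relation contains the cycle A > B > G > A, so there is no Condorcet winner.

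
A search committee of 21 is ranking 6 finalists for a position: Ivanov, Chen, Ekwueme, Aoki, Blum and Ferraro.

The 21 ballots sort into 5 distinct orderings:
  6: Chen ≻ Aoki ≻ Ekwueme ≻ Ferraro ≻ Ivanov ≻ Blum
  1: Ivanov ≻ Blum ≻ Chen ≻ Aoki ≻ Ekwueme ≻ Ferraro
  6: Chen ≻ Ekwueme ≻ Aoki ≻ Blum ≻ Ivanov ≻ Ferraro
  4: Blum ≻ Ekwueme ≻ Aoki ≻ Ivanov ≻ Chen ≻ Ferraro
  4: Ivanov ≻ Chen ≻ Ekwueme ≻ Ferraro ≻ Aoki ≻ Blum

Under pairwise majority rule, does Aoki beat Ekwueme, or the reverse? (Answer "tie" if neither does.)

Ballots ranking Aoki above Ekwueme: 6 + 1 = 7.
Ballots ranking Ekwueme above Aoki: 21 − 7 = 14.
Ekwueme wins the head-to-head 14–7.

Ekwueme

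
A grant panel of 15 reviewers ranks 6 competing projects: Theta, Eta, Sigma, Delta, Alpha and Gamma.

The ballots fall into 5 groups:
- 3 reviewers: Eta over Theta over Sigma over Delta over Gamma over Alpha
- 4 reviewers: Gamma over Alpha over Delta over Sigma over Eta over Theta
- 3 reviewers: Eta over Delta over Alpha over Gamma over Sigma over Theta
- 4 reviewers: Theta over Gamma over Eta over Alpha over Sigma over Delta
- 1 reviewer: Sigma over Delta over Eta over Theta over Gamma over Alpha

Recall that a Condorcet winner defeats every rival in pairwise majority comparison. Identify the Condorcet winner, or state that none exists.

Check each pair by majority over 15 ballots:
Theta vs Eta: Eta, 11–4.
Theta vs Sigma: Sigma, 8–7.
Theta vs Delta: Delta, 8–7.
Theta–Alpha: Theta 8–7.
Theta vs Gamma: Theta, 8–7.
Eta–Sigma: Eta 10–5.
Eta–Delta: Eta 10–5.
Eta vs Alpha: Eta wins 11–4.
Eta vs Gamma: Gamma, 8–7.
Sigma vs Delta: Sigma, 8–7.
Sigma–Alpha: Alpha 11–4.
Sigma vs Gamma: Gamma, 11–4.
Delta vs Alpha: Alpha, 8–7.
Delta vs Gamma: Gamma, 8–7.
Alpha vs Gamma: Gamma, 12–3.
Each project drops at least one matchup (Theta loses to Eta; Eta loses to Gamma; Sigma loses to Eta; Delta loses to Eta; Alpha loses to Theta; Gamma loses to Theta); the cycle Theta → Alpha → Sigma → Theta rules out a Condorcet winner.

none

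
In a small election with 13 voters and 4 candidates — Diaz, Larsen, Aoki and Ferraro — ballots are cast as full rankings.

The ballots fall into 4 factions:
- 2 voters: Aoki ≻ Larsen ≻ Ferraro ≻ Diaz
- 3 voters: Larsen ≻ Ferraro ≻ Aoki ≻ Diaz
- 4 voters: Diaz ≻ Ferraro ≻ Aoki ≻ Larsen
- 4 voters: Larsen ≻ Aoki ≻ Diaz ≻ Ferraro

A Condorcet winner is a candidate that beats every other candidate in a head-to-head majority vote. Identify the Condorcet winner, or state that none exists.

Head-to-head results (13 voters):
Diaz vs Larsen: Diaz is ranked higher on 4 ballots, Larsen on 9. Larsen wins 9–4.
Diaz vs Aoki: 4 to 9, Aoki.
Diaz vs Ferraro: Diaz wins 8–5.
Larsen vs Aoki: Larsen is ranked higher on 3+4 = 7 ballots, Aoki on 6. Larsen wins 7–6.
Larsen vs Ferraro: Larsen preferred on 2+3+4 = 9 ballots; Larsen wins 9–4.
Aoki vs Ferraro: Aoki preferred on 2+4 = 6 ballots; Ferraro wins 7–6.
Larsen defeats every rival head-to-head and is the Condorcet winner.

Larsen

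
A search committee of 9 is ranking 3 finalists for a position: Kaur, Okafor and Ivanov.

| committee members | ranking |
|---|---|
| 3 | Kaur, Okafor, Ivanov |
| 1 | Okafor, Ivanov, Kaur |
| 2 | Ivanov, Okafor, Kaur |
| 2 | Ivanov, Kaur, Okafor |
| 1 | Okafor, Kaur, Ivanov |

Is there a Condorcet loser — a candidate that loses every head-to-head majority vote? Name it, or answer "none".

Pairwise majorities:
Kaur vs Okafor: 3+2 = 5 for Kaur, 4 for Okafor — Kaur by 5–4.
Kaur vs Ivanov: 3+1 = 4 for Kaur, 5 for Ivanov — Ivanov by 5–4.
Okafor vs Ivanov: Okafor wins 5–4.
Each candidate has at least one pairwise win (Kaur beats Okafor; Okafor beats Ivanov; Ivanov beats Kaur) — no Condorcet loser.

none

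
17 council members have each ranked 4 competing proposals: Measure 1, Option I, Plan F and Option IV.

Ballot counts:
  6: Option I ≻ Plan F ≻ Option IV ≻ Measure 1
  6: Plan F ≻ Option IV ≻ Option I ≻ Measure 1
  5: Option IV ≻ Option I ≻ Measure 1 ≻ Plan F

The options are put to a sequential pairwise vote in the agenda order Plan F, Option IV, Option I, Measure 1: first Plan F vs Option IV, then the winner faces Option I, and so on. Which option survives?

Option I

Round 1: Plan F vs Option IV — 12–5, Plan F advances.
Round 2: Plan F vs Option I — 6–11, Option I advances.
Round 3: Option I vs Measure 1 — 17–0, Option I advances.
Option I survives the agenda.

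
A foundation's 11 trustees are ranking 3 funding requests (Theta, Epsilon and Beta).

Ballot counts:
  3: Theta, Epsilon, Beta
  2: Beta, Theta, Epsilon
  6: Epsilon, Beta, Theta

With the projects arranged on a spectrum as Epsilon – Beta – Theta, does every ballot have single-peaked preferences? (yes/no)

no

Axis positions: Epsilon=1, Beta=2, Theta=3.
Group 1: ranking walks positions 3-1-2; Epsilon is ranked above Beta even though Beta lies between Epsilon and the peak Theta on the axis — preferences dip and rise again. Not single-peaked.
Group 2 (peak Beta at position 2): ranking walks positions 2-3-1, expanding outward from the peak — single-peaked.
Group 3 (peak Epsilon at position 1): ranking walks positions 1-2-3, expanding outward from the peak — single-peaked.
Group 1 violates single-peakedness, so the profile is not single-peaked on this axis.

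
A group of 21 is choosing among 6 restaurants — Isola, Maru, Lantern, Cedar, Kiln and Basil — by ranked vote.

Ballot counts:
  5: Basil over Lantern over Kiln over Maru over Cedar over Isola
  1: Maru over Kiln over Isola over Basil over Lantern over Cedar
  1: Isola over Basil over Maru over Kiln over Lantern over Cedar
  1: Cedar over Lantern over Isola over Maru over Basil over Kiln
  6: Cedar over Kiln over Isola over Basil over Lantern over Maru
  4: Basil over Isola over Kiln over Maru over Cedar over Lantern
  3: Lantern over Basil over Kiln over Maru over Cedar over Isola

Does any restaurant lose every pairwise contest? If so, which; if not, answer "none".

none

Head-to-head results (21 friends):
Isola–Maru: Isola 12–9.
Isola vs Lantern: Isola, 12–9.
Isola vs Cedar: Cedar, 15–6.
Isola vs Kiln: Isola is ranked higher on 1+1+4 = 6 ballots, Kiln on 15. Kiln wins 15–6.
Isola–Basil: Basil 12–9.
Maru vs Lantern: Lantern, 15–6.
Maru vs Cedar: Maru, 14–7.
Maru vs Kiln: Maru is ranked higher on 1+1+1 = 3 ballots, Kiln on 18. Kiln wins 18–3.
Maru–Basil: Basil 19–2.
Lantern vs Cedar: Cedar wins 11–10.
Lantern vs Kiln: Lantern is ranked higher on 5+1+3 = 9 ballots, Kiln on 12. Kiln wins 12–9.
Lantern–Basil: Basil 17–4.
Cedar vs Kiln: Cedar is ranked higher on 1+6 = 7 ballots, Kiln on 14. Kiln wins 14–7.
Cedar vs Basil: Cedar preferred on 1+6 = 7 ballots; Basil wins 14–7.
Kiln vs Basil: Basil, 14–7.
Every restaurant wins at least one matchup (Isola beats Maru; Maru beats Cedar; Lantern beats Maru; Cedar beats Isola; Kiln beats Isola; Basil beats Isola), so there is no Condorcet loser.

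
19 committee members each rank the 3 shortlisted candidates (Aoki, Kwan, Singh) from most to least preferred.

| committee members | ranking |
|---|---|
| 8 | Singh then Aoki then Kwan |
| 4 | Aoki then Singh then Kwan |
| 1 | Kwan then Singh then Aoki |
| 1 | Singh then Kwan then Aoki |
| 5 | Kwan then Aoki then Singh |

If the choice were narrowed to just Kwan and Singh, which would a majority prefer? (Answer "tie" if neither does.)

Ballots ranking Kwan above Singh: 1 + 5 = 6.
Ballots ranking Singh above Kwan: 19 − 6 = 13.
Singh wins the head-to-head 13–6.

Singh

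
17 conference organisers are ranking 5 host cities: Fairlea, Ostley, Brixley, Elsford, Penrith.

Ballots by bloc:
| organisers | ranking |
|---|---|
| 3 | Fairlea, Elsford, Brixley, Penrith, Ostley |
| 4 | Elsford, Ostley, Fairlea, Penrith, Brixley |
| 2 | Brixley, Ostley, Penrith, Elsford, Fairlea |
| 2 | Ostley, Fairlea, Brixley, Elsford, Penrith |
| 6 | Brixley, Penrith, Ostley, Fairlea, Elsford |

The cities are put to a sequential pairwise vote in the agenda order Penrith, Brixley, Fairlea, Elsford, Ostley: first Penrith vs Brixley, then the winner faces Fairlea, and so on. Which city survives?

Round 1: Penrith vs Brixley — 4–13, Brixley advances.
Round 2: Brixley vs Fairlea — 8–9, Fairlea advances.
Round 3: Fairlea vs Elsford — 11–6, Fairlea advances.
Round 4: Fairlea vs Ostley — 3–14, Ostley advances.
Ostley survives the agenda.

Ostley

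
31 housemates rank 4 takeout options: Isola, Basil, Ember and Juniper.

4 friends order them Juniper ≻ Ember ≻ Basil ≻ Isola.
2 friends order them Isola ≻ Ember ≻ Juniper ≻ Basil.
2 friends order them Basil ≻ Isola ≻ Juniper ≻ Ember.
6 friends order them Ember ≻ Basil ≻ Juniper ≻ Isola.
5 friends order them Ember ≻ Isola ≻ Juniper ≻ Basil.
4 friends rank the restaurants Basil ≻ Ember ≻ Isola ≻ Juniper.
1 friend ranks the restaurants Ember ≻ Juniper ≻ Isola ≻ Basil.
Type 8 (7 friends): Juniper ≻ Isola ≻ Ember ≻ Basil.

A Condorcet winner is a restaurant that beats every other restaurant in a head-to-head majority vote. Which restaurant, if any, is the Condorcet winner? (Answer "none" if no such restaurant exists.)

Head-to-head results (31 friends):
Isola vs Basil: 15 to 16, Basil.
Isola vs Ember: Isola is ranked higher on 2+2+7 = 11 ballots, Ember on 20. Ember wins 20–11.
Isola vs Juniper: Isola is ranked higher on 2+2+5+4 = 13 ballots, Juniper on 18. Juniper wins 18–13.
Basil vs Ember: 2+4 = 6 for Basil, 25 for Ember — Ember by 25–6.
Basil vs Juniper: 12 to 19, Juniper.
Ember vs Juniper: Ember is ranked higher on 2+6+5+4+1 = 18 ballots, Juniper on 13. Ember wins 18–13.
Only Ember has no losses; Ember is the Condorcet winner.

Ember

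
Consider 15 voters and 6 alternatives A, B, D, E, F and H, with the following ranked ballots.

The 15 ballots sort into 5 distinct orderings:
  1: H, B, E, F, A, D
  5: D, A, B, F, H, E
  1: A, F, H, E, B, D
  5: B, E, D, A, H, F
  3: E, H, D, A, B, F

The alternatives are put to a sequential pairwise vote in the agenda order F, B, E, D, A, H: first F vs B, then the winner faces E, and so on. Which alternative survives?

Round 1: F vs B — 1–14, B advances.
Round 2: B vs E — 11–4, B advances.
Round 3: B vs D — 7–8, D advances.
Round 4: D vs A — 13–2, D advances.
Round 5: D vs H — 10–5, D advances.
D survives the agenda.

D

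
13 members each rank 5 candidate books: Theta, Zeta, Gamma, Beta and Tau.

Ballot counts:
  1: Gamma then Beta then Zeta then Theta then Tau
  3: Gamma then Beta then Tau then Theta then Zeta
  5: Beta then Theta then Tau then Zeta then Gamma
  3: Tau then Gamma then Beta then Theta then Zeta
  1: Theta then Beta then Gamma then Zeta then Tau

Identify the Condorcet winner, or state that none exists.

Head-to-head results (13 members):
Theta vs Zeta: Theta, 12–1.
Theta vs Gamma: Gamma, 7–6.
Theta–Beta: Beta 12–1.
Theta–Tau: Theta 7–6.
Zeta vs Gamma: Zeta is ranked higher on 5 ballots, Gamma on 8. Gamma wins 8–5.
Zeta vs Beta: 0 to 13, Beta.
Zeta vs Tau: Tau wins 11–2.
Gamma vs Beta: 1+3+3 = 7 for Gamma, 6 for Beta — Gamma by 7–6.
Gamma vs Tau: Tau, 8–5.
Beta vs Tau: 10 to 3, Beta.
No book is unbeaten: Theta loses to Gamma; Zeta loses to Theta; Gamma loses to Tau; Beta loses to Gamma; Tau loses to Theta. In particular Theta → Tau → Gamma → Theta is a majority cycle — no Condorcet winner exists.

none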